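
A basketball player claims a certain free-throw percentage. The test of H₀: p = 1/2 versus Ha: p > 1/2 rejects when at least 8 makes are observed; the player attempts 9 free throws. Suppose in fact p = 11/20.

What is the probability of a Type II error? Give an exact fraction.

123069745737/128000000000

β = P(fail to reject H₀ | Ha true) = P(K ≤ 7 | p = 11/20), K ~ Binomial(9, 11/20).
Adding the binomial probabilities P(K=0)+…+P(K=7) at p = 11/20 gives 123069745737/128000000000.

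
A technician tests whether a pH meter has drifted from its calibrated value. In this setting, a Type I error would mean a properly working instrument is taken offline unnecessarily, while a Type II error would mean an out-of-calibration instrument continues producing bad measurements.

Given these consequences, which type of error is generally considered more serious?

The Type II consequence (an out-of-calibration instrument continues producing bad measurements) is more severe than the Type I consequence (a properly working instrument is taken offline unnecessarily).

Type II error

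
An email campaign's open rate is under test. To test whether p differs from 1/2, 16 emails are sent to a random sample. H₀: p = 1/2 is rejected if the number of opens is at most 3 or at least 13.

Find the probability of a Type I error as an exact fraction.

The significance level is the null-hypothesis probability of the rejection region {≤3} ∪ {≥13}.
By symmetry, α = 2·P(X ≤ 3) = 2·(1 + 16 + 120 + 560)/65536 = 1394/65536 = 697/32768.

697/32768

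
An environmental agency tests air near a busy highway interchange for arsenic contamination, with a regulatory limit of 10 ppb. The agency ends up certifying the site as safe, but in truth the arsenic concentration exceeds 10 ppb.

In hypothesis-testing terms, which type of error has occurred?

Type II error

The null hypothesis here is that the arsenic concentration is at or below 10 ppb (safe).
'Certifying the site as safe' corresponds to failing to reject H₀.
H₀ was not rejected but H₀ is false — a Type II error (false negative).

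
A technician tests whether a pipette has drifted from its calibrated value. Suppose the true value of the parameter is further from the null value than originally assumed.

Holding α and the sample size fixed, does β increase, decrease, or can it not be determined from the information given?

It decreases.

A larger true effect moves the Ha sampling distribution further from the H₀ critical value, making rejection more likely when Ha is true.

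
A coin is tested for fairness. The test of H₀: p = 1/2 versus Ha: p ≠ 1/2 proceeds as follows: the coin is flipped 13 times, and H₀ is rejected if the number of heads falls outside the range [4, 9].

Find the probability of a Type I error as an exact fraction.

189/2048

Under H₀, X ~ Binomial(13, 1/2); α is the probability of landing in either tail, P(X ≤ 3) + P(X ≥ 10).
By symmetry, α = 2·P(X ≤ 3) = 2·(1 + 13 + 78 + 286)/8192 = 756/8192 = 189/2048.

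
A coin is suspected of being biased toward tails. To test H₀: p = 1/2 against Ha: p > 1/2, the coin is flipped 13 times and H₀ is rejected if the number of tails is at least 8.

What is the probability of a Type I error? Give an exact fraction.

595/2048

α = P(reject H₀ | H₀ true) = P(Y ≥ 8 | p = 1/2), with Y ~ Binomial(13, 1/2).
P(Y ≥ 8) = [C(13,8) + C(13,9) + C(13,10) + C(13,11) + C(13,12) + C(13,13)] / 2^13 = (1287 + 715 + 286 + 78 + 13 + 1) / 8192 = 2380/8192 = 595/2048.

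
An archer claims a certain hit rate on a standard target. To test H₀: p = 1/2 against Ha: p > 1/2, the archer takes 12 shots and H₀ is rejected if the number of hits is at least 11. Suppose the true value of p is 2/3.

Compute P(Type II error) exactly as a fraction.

502769/531441

A Type II error is failing to reject when Ha holds: with p = 2/3, β = P(K ≤ 10).
Adding the binomial probabilities P(K=0)+…+P(K=10) at p = 2/3 gives 502769/531441.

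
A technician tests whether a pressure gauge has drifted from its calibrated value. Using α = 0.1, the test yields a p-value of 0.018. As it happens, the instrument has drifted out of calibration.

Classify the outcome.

No error (correct decision).

The conventional null hypothesis is that the instrument is correctly calibrated.
Since p = 0.018 < α = 0.1, H₀ is rejected.
H₀ is false (actually the instrument has drifted out of calibration).
The decision matches the true state — no error.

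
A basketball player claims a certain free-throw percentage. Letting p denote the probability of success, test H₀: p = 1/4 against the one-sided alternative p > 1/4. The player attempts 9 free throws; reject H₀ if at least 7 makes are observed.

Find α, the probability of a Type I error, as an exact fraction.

Under H₀, K ~ Binomial(9, 1/4), and α = P(K ≥ 7).
P(K ≥ 7) = Σ_{j=7}^{9} C(9,j)·(1/4)^j·(3/4)^{9-j} = 11/8192.

11/8192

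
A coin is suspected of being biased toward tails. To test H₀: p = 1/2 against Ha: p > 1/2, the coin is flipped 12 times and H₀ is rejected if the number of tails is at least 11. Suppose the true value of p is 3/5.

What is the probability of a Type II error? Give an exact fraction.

Under the alternative p = 3/5, K ~ Binomial(12, 3/5); β is the probability the test does not reject, P(K < 11).
Equivalently, β = 1 − P(K ≥ 11) = 239357656/244140625.

239357656/244140625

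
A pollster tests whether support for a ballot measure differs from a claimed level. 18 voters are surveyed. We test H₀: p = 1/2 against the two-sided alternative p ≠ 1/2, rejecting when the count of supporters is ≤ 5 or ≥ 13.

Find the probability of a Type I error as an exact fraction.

α = P(X ≤ 5 or X ≥ 13 | p = 1/2), X ~ Binomial(18, 1/2).
The two tails are symmetric, so α = 2·(1 + 18 + 153 + 816 + 3060 + 8568)/2^18 = 25232/262144 = 1577/16384.

1577/16384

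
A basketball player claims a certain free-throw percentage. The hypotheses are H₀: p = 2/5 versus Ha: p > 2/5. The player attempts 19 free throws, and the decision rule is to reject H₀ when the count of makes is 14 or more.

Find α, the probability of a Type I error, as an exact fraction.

α = P(reject H₀ | H₀ true) = P(X ≥ 14 | p = 2/5), with X ~ Binomial(19, 2/5).
P(X ≥ 14) = Σ_{j=14}^{19} C(19,j)·(2/5)^j·(3/5)^{19-j} = 58514210816/19073486328125.

58514210816/19073486328125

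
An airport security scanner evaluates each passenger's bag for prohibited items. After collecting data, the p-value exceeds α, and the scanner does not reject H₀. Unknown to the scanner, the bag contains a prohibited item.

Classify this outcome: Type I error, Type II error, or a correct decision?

Type II error

The conventional null hypothesis here is that the bag contains no prohibited items.
H₀ was not rejected, but H₀ is actually false.
Failing to reject a false null hypothesis is a Type II error (false negative).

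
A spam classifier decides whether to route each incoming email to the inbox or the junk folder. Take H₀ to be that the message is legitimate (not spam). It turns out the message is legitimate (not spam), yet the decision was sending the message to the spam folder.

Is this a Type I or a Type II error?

Type I error

'Sending the message to the spam folder' corresponds to rejecting H₀.
H₀ was rejected but H₀ is true — a Type I error (false positive).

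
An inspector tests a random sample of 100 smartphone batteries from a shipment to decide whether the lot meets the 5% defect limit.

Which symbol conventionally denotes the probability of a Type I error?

α

P(Type I error) = P(reject H₀ | H₀ true) = α, the significance level.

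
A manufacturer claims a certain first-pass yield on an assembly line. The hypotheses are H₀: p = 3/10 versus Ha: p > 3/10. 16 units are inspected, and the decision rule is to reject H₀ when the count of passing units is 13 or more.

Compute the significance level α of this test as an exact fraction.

67202308773/2000000000000000

α = P(reject H₀ | H₀ true) = P(X ≥ 13 | p = 3/10), with X ~ Binomial(16, 3/10).
Summing C(16,j)(3/10)^j(7/10)^{16−j} for j = 13,…,16 gives 67202308773/2000000000000000.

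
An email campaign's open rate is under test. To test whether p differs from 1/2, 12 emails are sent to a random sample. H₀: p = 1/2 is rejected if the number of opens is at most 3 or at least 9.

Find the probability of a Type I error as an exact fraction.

The significance level is the null-hypothesis probability of the rejection region {≤3} ∪ {≥9}.
The two tails are symmetric, so α = 2·(1 + 12 + 66 + 220)/2^12 = 598/4096 = 299/2048.

299/2048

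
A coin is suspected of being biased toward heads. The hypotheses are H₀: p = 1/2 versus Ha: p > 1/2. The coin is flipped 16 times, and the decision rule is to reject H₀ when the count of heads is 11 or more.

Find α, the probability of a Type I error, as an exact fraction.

α = P(reject H₀ | H₀ true) = P(X ≥ 11 | p = 1/2), with X ~ Binomial(16, 1/2).
P(X ≥ 11) = [C(16,11) + C(16,12) + C(16,13) + C(16,14) + C(16,15) + C(16,16)] / 2^16 = (4368 + 1820 + 560 + 120 + 16 + 1) / 65536 = 6885/65536.

6885/65536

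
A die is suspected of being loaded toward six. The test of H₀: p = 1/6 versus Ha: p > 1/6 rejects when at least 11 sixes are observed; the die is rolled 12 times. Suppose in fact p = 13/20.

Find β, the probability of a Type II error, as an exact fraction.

3922160441778411/4096000000000000

β = P(fail to reject H₀ | Ha true) = P(S ≤ 10 | p = 13/20), S ~ Binomial(12, 13/20).
Equivalently, β = 1 − P(S ≥ 11) = 3922160441778411/4096000000000000.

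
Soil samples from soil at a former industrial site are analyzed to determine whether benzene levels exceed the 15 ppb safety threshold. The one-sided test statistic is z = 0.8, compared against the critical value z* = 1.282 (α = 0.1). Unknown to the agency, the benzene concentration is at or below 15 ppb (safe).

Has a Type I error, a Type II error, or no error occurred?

No error (correct decision).

The conventional null hypothesis is that the benzene concentration is at or below 15 ppb (safe).
Since z = 0.8 ≤ z* = 1.282, H₀ is not rejected.
H₀ is true (actually the benzene concentration is at or below 15 ppb (safe)).
The decision matches the true state — no error.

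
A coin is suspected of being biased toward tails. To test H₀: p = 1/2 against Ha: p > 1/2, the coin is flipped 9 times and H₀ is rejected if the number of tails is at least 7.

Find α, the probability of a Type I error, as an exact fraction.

Under H₀, X ~ Binomial(9, 1/2), and α = P(X ≥ 7).
P(X ≥ 7) = [C(9,7) + C(9,8) + C(9,9)] / 2^9 = (36 + 9 + 1) / 512 = 46/512 = 23/256.

23/256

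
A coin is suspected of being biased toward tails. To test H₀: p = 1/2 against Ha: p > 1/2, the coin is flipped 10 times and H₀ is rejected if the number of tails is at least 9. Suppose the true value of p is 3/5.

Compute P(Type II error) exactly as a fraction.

Under the alternative p = 3/5, K ~ Binomial(10, 3/5); β is the probability the test does not reject, P(K < 9).
Adding the binomial probabilities P(K=0)+…+P(K=8) at p = 3/5 gives 9312916/9765625.

9312916/9765625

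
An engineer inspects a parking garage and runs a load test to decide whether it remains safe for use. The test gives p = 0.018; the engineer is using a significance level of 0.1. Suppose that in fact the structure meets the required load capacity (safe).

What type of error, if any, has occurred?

The conventional null hypothesis is that the structure meets the required load capacity (safe).
Since p = 0.018 < α = 0.1, H₀ is rejected.
H₀ is true (actually the structure meets the required load capacity (safe)).
Rejecting a true H₀ is a Type I error.

Type I error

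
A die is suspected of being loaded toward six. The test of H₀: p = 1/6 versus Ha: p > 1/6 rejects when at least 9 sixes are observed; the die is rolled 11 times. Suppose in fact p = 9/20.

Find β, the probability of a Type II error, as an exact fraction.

8070737386943/8192000000000

β = P(fail to reject H₀ | Ha true) = P(X ≤ 8 | p = 9/20), X ~ Binomial(11, 9/20).
Summing C(11,j)·(9/20)^j·(11/20)^{11-j} for j = 0..8 gives 8070737386943/8192000000000.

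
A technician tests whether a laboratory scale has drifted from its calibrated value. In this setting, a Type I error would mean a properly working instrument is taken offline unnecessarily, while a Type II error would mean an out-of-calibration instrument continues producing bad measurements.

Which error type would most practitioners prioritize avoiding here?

The Type II consequence (an out-of-calibration instrument continues producing bad measurements) is more severe than the Type I consequence (a properly working instrument is taken offline unnecessarily).

Type II error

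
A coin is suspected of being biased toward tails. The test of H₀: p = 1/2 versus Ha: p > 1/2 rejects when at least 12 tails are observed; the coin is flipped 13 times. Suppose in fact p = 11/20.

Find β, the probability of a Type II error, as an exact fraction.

β = P(fail to reject H₀ | Ha true) = P(S ≤ 11 | p = 11/20), S ~ Binomial(13, 11/20).
Adding the binomial probabilities P(S=0)+…+P(S=11) at p = 11/20 gives 636861571623279/640000000000000.

636861571623279/640000000000000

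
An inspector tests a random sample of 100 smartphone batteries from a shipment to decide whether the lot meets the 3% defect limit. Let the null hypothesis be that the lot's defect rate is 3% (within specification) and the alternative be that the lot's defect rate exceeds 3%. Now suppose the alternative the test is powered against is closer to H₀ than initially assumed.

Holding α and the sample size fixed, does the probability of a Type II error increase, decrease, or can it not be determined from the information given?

A smaller departure from H₀ means the test statistic under Ha is distributed closer to where it would be under H₀; rejection becomes less likely.

It increases.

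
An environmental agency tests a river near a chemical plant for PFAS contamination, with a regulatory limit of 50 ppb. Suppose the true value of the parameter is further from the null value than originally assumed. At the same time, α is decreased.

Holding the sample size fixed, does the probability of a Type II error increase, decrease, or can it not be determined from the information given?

The first change alone would make β decrease; the second alone would make β increase. Which effect dominates depends on the magnitudes, which are not given.

Cannot be determined from the information given.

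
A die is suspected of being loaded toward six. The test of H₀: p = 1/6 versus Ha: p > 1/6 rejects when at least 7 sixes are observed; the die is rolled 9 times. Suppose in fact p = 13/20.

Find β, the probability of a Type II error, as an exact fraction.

Under the alternative p = 13/20, Y ~ Binomial(9, 13/20); β is the probability the test does not reject, P(Y < 7).
Adding the binomial probabilities P(Y=0)+…+P(Y=6) at p = 13/20 gives 5301813769/8000000000.

5301813769/8000000000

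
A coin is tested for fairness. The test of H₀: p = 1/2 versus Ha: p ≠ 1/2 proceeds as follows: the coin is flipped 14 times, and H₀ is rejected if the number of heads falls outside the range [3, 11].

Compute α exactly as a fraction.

α = P(Y ≤ 2 or Y ≥ 12 | p = 1/2), Y ~ Binomial(14, 1/2).
The two tails are symmetric, so α = 2·(1 + 14 + 91)/2^14 = 212/16384 = 53/4096.

53/4096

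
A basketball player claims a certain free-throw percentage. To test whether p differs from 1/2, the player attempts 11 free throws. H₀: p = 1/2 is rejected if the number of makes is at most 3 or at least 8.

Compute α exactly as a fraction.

The significance level is the null-hypothesis probability of the rejection region {≤3} ∪ {≥8}.
By symmetry, α = 2·P(X ≤ 3) = 2·(1 + 11 + 55 + 165)/2048 = 464/2048 = 29/128.

29/128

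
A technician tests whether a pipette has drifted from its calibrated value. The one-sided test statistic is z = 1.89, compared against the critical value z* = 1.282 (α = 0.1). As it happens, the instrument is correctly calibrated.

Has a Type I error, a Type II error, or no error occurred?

The conventional null hypothesis is that the instrument is correctly calibrated.
Since z = 1.89 > z* = 1.282, H₀ is rejected.
H₀ is true (actually the instrument is correctly calibrated).
Rejecting a true H₀ is a Type I error.

Type I error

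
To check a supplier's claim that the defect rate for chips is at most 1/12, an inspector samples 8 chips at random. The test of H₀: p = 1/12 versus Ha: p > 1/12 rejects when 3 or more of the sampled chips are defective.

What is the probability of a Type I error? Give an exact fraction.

The significance level is the probability, assuming p = 1/12, of seeing 3 or more defectives in 8 draws.
Via the complement, α = 1 − Σ_{j=0}^{2} C(8,j)(1/12)^j(11/12)^{8-j} = 3373913/143327232.

3373913/143327232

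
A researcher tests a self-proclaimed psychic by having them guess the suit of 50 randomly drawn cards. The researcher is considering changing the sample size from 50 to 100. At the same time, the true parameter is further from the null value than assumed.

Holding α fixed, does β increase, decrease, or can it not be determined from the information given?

It decreases.

A larger sample reduces the standard error, pulling the sampling distribution under Ha further from the non-rejection region. The further the true parameter sits from the null value, the more of the Ha sampling distribution falls in the rejection region. Both changes push β in the same direction.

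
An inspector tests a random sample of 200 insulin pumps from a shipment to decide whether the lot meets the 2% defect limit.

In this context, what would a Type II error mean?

With the conventional null hypothesis that the lot's defect rate is 2% (within specification):
A Type II error is failing to reject H₀ when H₀ is false.
Here that means accepting the lot and shipping it when actually the lot's defect rate exceeds 2%.

A Type II error would mean concluding that the lot's defect rate is 2% (within specification) (or at least failing to establish that the lot's defect rate exceeds 2%) when in fact the lot's defect rate exceeds 2%.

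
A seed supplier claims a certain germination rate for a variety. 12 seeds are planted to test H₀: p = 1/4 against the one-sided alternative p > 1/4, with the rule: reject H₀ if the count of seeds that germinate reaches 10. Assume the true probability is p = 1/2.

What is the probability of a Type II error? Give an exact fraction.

A Type II error is failing to reject when Ha holds: with p = 1/2, β = P(Y ≤ 9).
Equivalently, β = 1 − P(Y ≥ 10) = 4017/4096.

4017/4096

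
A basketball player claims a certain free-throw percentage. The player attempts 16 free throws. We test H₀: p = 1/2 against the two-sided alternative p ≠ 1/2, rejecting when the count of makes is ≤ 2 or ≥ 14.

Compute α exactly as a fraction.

137/32768

Under H₀, K ~ Binomial(16, 1/2); α is the probability of landing in either tail, P(K ≤ 2) + P(K ≥ 14).
Each tail has probability (1 + 16 + 120)/65536; doubling gives α = 274/65536 = 137/32768.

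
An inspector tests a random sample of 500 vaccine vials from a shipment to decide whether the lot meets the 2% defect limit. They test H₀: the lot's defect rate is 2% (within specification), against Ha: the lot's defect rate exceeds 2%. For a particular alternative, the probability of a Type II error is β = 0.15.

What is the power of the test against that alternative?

Power = 1 − β = 1 − 0.15 = 0.85.

0.85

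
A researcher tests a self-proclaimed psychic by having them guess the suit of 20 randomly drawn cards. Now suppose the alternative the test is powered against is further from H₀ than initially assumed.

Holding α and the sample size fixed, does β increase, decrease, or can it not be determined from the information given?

A bigger departure from H₀ is easier for the test to detect, so it fails to reject less often.

It decreases.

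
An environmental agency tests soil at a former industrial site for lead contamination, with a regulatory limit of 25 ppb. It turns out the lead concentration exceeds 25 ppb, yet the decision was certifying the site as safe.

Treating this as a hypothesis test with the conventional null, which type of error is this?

Type II error

The null hypothesis here is that the lead concentration is at or below 25 ppb (safe).
'Certifying the site as safe' corresponds to failing to reject H₀.
H₀ was not rejected but H₀ is false — a Type II error (false negative).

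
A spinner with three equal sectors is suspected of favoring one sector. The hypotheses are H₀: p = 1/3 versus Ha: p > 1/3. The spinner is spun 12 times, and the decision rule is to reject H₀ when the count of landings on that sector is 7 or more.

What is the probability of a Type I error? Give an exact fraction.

11771/177147

Under H₀, S ~ Binomial(12, 1/3), and α = P(S ≥ 7).
Summing C(12,j)(1/3)^j(2/3)^{12−j} for j = 7,…,12 gives 11771/177147.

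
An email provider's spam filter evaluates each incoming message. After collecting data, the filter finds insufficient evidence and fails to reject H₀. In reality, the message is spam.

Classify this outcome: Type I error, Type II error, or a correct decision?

The conventional null hypothesis here is that the message is legitimate (not spam).
H₀ was not rejected, but H₀ is actually false.
Failing to reject a false null hypothesis is a Type II error (false negative).

Type II error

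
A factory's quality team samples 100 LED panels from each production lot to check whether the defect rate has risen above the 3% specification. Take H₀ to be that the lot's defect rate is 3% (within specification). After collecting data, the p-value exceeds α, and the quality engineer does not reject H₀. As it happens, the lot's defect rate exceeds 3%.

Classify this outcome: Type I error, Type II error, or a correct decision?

H₀ was not rejected, but H₀ is actually false.
Failing to reject a false null hypothesis is a Type II error (false negative).

Type II error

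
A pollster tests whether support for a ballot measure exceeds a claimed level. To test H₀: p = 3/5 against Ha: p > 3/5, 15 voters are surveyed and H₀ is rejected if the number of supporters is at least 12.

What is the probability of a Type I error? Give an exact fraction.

2761898877/30517578125

The Type I error probability is α = P(X ≥ 12) computed under H₀, where X ~ Binomial(15, 3/5).
Summing C(15,j)(3/5)^j(2/5)^{15−j} for j = 12,…,15 gives 2761898877/30517578125.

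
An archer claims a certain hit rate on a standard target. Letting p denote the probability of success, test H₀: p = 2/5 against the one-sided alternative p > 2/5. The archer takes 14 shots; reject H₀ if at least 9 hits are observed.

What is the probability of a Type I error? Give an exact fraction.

α = P(reject H₀ | H₀ true) = P(Y ≥ 9 | p = 2/5), with Y ~ Binomial(14, 2/5).
Summing C(14,j)(2/5)^j(3/5)^{14−j} for j = 9,…,14 gives 355950592/6103515625.

355950592/6103515625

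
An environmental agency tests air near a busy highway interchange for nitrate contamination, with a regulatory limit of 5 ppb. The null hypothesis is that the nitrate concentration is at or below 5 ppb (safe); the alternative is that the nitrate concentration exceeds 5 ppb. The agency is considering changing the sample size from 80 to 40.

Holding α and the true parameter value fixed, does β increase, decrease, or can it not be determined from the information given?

It increases.

A smaller sample increases the standard error, so the sampling distributions under H₀ and Ha overlap more.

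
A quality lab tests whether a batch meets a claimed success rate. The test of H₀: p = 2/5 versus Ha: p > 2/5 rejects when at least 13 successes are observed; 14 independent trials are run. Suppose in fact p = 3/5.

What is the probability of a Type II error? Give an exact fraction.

6054091612/6103515625

A Type II error is failing to reject when Ha holds: with p = 3/5, β = P(X ≤ 12).
Summing C(14,j)·(3/5)^j·(2/5)^{14-j} for j = 0..12 gives 6054091612/6103515625.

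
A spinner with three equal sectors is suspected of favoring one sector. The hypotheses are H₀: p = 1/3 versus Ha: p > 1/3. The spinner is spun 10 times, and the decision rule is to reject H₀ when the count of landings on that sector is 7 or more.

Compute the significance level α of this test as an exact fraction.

Under H₀, X ~ Binomial(10, 1/3), and α = P(X ≥ 7).
P(X ≥ 7) = Σ_{j=7}^{10} C(10,j)·(1/3)^j·(2/3)^{10-j} = 43/2187.

43/2187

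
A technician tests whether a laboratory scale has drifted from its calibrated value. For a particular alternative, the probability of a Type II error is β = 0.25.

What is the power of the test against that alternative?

0.75

Power = 1 − β = 1 − 0.25 = 0.75.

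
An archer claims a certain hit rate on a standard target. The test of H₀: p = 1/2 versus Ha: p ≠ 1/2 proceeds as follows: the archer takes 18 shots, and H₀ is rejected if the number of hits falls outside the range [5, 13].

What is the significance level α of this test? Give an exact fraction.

253/8192

Under H₀, Y ~ Binomial(18, 1/2); α is the probability of landing in either tail, P(Y ≤ 4) + P(Y ≥ 14).
By symmetry, α = 2·P(Y ≤ 4) = 2·(1 + 18 + 153 + 816 + 3060)/262144 = 8096/262144 = 253/8192.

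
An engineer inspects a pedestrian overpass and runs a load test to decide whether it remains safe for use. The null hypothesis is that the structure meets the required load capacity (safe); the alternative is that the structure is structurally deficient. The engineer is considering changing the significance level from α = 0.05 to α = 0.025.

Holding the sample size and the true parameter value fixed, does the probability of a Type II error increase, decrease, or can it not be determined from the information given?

Lowering α raises the bar for rejection; under Ha, the test now fails to reject on outcomes it previously would have rejected.

It increases.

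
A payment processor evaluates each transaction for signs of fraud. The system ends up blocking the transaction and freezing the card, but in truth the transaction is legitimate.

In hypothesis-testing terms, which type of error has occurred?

Type I error

The null hypothesis here is that the transaction is legitimate.
'Blocking the transaction and freezing the card' corresponds to rejecting H₀.
H₀ was rejected but H₀ is true — a Type I error (false positive).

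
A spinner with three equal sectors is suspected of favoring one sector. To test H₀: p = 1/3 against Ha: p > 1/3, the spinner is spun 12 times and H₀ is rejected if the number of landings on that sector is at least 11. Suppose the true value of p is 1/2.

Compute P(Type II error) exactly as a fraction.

Under the alternative p = 1/2, K ~ Binomial(12, 1/2); β is the probability the test does not reject, P(K < 11).
Equivalently, β = 1 − P(K ≥ 11) = 4083/4096.

4083/4096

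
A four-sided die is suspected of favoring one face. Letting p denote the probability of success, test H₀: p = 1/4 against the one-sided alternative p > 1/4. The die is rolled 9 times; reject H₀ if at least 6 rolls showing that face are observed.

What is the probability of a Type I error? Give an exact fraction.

655/65536

The Type I error probability is α = P(K ≥ 6) computed under H₀, where K ~ Binomial(9, 1/4).
Summing C(9,j)(1/4)^j(3/4)^{9−j} for j = 6,…,9 gives 655/65536.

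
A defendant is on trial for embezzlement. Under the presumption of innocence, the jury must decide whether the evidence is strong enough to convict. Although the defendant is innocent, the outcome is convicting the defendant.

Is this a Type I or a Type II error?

Type I error

The null hypothesis here is that the defendant is innocent.
'Convicting the defendant' corresponds to rejecting H₀.
H₀ was rejected but H₀ is true — a Type I error (false positive).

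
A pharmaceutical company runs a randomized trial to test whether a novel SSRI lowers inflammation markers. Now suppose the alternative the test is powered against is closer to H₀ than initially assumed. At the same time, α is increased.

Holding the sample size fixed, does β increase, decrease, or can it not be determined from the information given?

Cannot be determined from the information given.

The first change alone would make β increase; the second alone would make β decrease. Which effect dominates depends on the magnitudes, which are not given.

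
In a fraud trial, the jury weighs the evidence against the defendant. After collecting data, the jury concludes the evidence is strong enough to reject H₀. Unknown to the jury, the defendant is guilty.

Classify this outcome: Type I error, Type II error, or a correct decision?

No error — this is a correct decision.

The conventional null hypothesis here is that the defendant is innocent.
The test rejected a false H₀ — the decision matches the true state.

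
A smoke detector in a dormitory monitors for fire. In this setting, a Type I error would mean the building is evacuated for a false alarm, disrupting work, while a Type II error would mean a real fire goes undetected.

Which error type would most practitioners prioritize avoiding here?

The Type II consequence (a real fire goes undetected) is more severe than the Type I consequence (the building is evacuated for a false alarm, disrupting work).

Type II error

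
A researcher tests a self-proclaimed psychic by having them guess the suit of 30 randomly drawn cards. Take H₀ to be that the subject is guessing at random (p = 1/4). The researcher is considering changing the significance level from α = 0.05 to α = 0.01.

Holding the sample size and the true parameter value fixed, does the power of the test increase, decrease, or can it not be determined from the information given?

A smaller α moves the rejection region further into the tail. With the alternative true, more outcomes now fall outside the rejection region, so failing to reject becomes more likely.
Since power = 1 − β and β increases, power decreases.

It decreases.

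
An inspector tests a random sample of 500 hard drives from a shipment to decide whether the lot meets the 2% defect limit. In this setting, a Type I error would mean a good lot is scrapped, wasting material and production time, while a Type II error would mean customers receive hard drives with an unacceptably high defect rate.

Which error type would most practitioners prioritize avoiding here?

The Type II consequence (customers receive hard drives with an unacceptably high defect rate) is more severe than the Type I consequence (a good lot is scrapped, wasting material and production time).

Type II error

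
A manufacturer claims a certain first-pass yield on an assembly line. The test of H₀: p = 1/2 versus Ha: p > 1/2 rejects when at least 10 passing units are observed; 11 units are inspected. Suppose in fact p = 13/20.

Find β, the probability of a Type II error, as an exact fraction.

Under the alternative p = 13/20, X ~ Binomial(11, 13/20); β is the probability the test does not reject, P(X < 10).
Equivalently, β = 1 − P(X ≥ 10) = 19239273573359/20480000000000.

19239273573359/20480000000000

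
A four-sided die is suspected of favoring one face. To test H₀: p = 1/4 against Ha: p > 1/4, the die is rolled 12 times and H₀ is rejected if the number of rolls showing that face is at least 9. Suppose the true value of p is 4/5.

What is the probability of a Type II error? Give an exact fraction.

10030813/48828125

Under the alternative p = 4/5, S ~ Binomial(12, 4/5); β is the probability the test does not reject, P(S < 9).
Equivalently, β = 1 − P(S ≥ 9) = 10030813/48828125.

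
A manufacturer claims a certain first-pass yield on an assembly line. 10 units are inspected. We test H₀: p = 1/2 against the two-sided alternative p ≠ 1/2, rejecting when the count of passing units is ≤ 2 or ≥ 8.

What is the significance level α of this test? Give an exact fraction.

7/64

The significance level is the null-hypothesis probability of the rejection region {≤2} ∪ {≥8}.
Each tail has probability (1 + 10 + 45)/1024; doubling gives α = 112/1024 = 7/64.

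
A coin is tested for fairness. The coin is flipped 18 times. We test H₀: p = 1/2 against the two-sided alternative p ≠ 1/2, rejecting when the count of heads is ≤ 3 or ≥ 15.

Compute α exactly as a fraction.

247/32768

Under H₀, Y ~ Binomial(18, 1/2); α is the probability of landing in either tail, P(Y ≤ 3) + P(Y ≥ 15).
By symmetry, α = 2·P(Y ≤ 3) = 2·(1 + 18 + 153 + 816)/262144 = 1976/262144 = 247/32768.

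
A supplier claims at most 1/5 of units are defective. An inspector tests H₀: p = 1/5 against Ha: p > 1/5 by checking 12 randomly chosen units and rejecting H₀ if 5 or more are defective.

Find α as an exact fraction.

α = P(reject H₀ | H₀ true) = P(S ≥ 5 | p = 1/5), S ~ Binomial(12, 1/5).
Computing the lower-tail complement: 1 − 45285376/48828125 = 3542749/48828125.

3542749/48828125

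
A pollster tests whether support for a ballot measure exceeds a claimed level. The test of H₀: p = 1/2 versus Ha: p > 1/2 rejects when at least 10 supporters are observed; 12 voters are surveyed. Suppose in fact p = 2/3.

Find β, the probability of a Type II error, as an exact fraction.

435185/531441

A Type II error is failing to reject when Ha holds: with p = 2/3, β = P(K ≤ 9).
Adding the binomial probabilities P(K=0)+…+P(K=9) at p = 2/3 gives 435185/531441.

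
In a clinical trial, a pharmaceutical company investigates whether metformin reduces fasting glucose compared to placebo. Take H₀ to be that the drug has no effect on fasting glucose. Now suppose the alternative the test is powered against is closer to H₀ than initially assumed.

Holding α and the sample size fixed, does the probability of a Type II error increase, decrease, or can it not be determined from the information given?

When the true parameter is near the null value, the test has a harder time distinguishing Ha from H₀.

It increases.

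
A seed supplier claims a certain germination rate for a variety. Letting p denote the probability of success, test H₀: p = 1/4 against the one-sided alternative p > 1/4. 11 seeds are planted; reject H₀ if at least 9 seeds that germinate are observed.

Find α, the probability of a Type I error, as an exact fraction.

529/4194304

The Type I error probability is α = P(Y ≥ 9) computed under H₀, where Y ~ Binomial(11, 1/4).
P(Y ≥ 9) = Σ_{j=9}^{11} C(11,j)·(1/4)^j·(3/4)^{11-j} = 529/4194304.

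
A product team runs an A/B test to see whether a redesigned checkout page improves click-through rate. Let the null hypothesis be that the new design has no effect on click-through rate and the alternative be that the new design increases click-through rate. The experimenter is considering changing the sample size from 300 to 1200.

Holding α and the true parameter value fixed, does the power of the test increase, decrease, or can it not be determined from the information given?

A larger sample reduces the standard error, pulling the sampling distribution under Ha further from the non-rejection region.
Since power = 1 − β and β decreases, power increases.

It increases.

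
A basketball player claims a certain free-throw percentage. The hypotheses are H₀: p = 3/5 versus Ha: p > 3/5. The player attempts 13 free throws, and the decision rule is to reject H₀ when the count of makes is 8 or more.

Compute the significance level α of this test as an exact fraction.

Under H₀, S ~ Binomial(13, 3/5), and α = P(S ≥ 8).
Summing C(13,j)(3/5)^j(2/5)^{13−j} for j = 8,…,13 gives 701167509/1220703125.

701167509/1220703125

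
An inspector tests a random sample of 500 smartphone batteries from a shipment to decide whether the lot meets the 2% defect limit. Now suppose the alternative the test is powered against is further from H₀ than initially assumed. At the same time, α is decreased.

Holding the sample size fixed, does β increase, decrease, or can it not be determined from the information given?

The first change alone would make β decrease; the second alone would make β increase. Which effect dominates depends on the magnitudes, which are not given.

Cannot be determined from the information given.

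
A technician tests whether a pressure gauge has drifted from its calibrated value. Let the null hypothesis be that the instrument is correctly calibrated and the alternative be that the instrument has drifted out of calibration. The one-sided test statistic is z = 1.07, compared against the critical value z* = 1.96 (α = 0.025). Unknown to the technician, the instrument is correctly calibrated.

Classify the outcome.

Neither — the decision is correct.

Since z = 1.07 ≤ z* = 1.96, H₀ is not rejected.
H₀ is true (actually the instrument is correctly calibrated).
The decision matches the true state — no error.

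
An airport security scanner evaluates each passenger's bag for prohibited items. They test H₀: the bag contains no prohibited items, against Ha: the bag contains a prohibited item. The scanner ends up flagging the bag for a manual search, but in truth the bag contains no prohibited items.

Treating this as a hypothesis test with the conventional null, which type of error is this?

Type I error

'Flagging the bag for a manual search' corresponds to rejecting H₀.
H₀ was rejected but H₀ is true — a Type I error (false positive).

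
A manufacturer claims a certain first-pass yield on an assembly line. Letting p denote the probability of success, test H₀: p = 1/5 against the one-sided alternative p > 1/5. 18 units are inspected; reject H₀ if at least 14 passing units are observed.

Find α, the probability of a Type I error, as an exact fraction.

Under H₀, Y ~ Binomial(18, 1/5), and α = P(Y ≥ 14).
Adding the binomial terms for j = 14 through 18 with p = 1/5 yields 167621/762939453125.

167621/762939453125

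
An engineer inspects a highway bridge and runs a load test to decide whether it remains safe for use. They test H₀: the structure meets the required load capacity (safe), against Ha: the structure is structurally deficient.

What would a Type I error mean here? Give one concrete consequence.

A Type I error is rejecting H₀ when H₀ is true.
Here that means closing the structure for repairs when actually the structure meets the required load capacity (safe).

A Type I error would mean concluding that the structure is structurally deficient when in fact the structure meets the required load capacity (safe). Consequence: a sound structure is closed unnecessarily, at significant cost and disruption.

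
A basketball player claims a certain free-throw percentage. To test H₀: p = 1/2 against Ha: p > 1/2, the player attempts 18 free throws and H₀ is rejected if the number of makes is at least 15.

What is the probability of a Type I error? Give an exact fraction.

247/65536

Under H₀, K ~ Binomial(18, 1/2), and α = P(K ≥ 15).
That's C(18,15) + C(18,16) + C(18,17) + C(18,18) over 2^18, i.e. (816 + 153 + 18 + 1)/262144 = 988/262144 = 247/65536.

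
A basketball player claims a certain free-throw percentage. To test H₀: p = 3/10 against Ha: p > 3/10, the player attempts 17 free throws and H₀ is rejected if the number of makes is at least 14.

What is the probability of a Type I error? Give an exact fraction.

121645250577/10000000000000000

The Type I error probability is α = P(K ≥ 14) computed under H₀, where K ~ Binomial(17, 3/10).
Adding the binomial terms for j = 14 through 17 with p = 3/10 yields 121645250577/10000000000000000.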